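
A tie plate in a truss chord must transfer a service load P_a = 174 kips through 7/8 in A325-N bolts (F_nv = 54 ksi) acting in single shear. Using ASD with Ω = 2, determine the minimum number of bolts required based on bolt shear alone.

11 bolts

A_b = π·0.875²/4 = 0.6013 in².
Per-bolt allowable strength R_n/Ω = 54 × 0.6013 × 1 / 2 = 16.24 kips.
n ≥ 174 / 16.24 = 10.72 → use 11 bolts.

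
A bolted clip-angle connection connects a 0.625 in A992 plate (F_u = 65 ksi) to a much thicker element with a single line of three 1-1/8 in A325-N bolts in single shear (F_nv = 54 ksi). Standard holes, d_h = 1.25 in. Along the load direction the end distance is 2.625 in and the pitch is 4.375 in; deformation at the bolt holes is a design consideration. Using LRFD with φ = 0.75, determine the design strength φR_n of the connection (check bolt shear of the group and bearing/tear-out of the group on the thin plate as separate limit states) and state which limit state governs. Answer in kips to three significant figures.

121 kips (bolt shear governs)

Bolt shear: A_b = π·1.125²/4 = 0.994 in²; R_n = 54 × 0.994 × 3 × 1 = 161 kips → 0.75 × 161 = 121 kips.
Bearing (1.2 l_c t F_u ≤ 2.4 d t F_u): upper limit = 2.4·1.125·0.625·65 = 109.7 kips.
  Edge l_c = 2.625 − 1.25/2 = 2 → r_n = 97.5 kips; interior l_c = 4.375 − 1.25 = 3.125 → r_n = 109.7 kips.
  R_n,bearing = 1·97.5 + 2·109.7 = 316.9 kips → 0.75 × 316.9 = 238 kips.
Bolt shear governs: 121 kips.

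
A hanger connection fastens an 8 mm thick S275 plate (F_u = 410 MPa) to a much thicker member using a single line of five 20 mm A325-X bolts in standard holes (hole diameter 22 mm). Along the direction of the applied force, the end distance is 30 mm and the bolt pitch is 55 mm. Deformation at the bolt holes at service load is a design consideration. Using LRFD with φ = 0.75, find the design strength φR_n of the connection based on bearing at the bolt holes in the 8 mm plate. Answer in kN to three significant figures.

Per bolt r_n = 1.2 l_c t F_u ≤ 2.4 d t F_u; upper limit = 2.4 × 20 × 8 × 410 / 1000 = 157.4 kN.
Edge bolt: l_c = 30 − 22/2 = 19 mm → 1.2 × 19 × 8 × 410 / 1000 = 74.78 → r_n = 74.78 kN.
Interior bolts: l_c = 55 − 22 = 33 mm → 1.2 × 33 × 8 × 410 / 1000 = 129.9 → r_n = 129.9 kN.
R_n = 1 × 74.78 + 4 × 129.9 = 594.3 kN.
Design strength φR_n = 0.75 × 594.3 = 446 kN.

446 kN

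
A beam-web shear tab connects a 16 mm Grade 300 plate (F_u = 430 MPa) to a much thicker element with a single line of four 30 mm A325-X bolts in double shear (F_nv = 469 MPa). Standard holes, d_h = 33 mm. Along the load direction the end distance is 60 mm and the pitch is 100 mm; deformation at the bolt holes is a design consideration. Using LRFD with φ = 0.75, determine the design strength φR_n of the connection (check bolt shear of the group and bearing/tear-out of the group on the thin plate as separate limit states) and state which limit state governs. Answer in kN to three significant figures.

Bolt shear: A_b = π·30²/4 = 706.9 mm²; R_n = 469 × 706.9 × 4 × 2 / 1000 = 2652 kN → 0.75 × 2652 = 1990 kN.
Bearing (1.2 l_c t F_u ≤ 2.4 d t F_u): upper limit = 2.4·30·16·430 / 1000 = 495.4 kN.
  Edge l_c = 60 − 33/2 = 43.5 → r_n = 359.1 kN; interior l_c = 100 − 33 = 67 → r_n = 495.4 kN.
  R_n,bearing = 1·359.1 + 3·495.4 = 1845 kN → 0.75 × 1845 = 1380 kN.
Bearing governs: 1380 kN.

1380 kN (bearing governs)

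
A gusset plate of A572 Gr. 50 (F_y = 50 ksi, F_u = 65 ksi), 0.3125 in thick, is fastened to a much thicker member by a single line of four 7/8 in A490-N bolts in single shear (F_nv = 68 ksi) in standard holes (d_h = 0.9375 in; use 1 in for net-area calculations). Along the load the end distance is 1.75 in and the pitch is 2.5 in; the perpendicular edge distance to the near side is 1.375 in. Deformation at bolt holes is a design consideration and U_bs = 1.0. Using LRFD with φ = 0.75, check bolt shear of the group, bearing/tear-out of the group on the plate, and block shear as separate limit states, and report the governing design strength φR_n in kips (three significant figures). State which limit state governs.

65.9 kips (block shear governs)

Bolt shear: A_b = π·0.875²/4 = 0.6013 in²; R_n = 68 × 0.6013 × 4 × 1 = 163.6 kips → 0.75 × 163.6 = 123 kips.
Bearing: edge l_c = 1.281, r_n = 31.23 kips; interior l_c = 1.562, r_n = 38.09 kips; R_n = 31.23 + 3·38.09 = 145.5 kips → 109 kips.
Block shear: A_gv = 2.891, A_nv = 1.797, A_nt = 0.2734 in²; R_n = min(0.6F_uA_nv, 0.6F_yA_gv) + U_bs·F_u·A_nt = 87.85 kips → 65.9 kips.
Block shear governs: 65.9 kips.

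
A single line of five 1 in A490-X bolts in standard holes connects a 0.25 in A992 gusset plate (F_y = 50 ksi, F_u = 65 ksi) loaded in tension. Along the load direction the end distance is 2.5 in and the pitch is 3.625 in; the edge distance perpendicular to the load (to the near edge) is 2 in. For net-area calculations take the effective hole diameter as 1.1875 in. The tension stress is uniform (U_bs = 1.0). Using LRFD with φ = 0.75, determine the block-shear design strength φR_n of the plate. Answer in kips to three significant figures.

Shear plane L_v = 2.5 + 4·3.625 = 17 in; A_gv = 17 × 0.25 = 4.25 in².
A_nv = (17 − 4.5·1.1875) × 0.25 = 2.914 in².
A_nt = (2 − 0.5·1.1875) × 0.25 = 0.3516 in².
0.6 F_u A_nv = 113.6 kips; 0.6 F_y A_gv = 127.5 kips → shear rupture governs the shear term.
R_n = 113.6 + 1.0 × 65 × 0.3516 = 136.5 kips.
Design strength φR_n = 0.75 × 136.5 = 102 kips.

102 kips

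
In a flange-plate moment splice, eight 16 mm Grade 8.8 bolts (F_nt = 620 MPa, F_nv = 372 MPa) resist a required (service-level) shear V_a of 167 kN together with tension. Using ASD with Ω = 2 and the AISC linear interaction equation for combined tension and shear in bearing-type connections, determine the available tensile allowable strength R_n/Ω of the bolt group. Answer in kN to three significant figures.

370 kN

A_b = π·16²/4 = 201.1 mm²; f_rv = 167 × 1000 / (8 × 201.1) = 103.8 MPa.
F'_nt = 1.3 F_nt − (Ω F_nt / F_nv) f_rv = 1.3·620 − (2·620/372)·103.8 = 459.9 MPa, capped at F_nt → F'_nt = 459.9 MPa.
R_n = F'_nt · A_b · n = 459.9 × 201.1 × 8 / 1000 = 739.8 kN.
Allowable strength R_n/Ω = 739.8 / 2 = 370 kN.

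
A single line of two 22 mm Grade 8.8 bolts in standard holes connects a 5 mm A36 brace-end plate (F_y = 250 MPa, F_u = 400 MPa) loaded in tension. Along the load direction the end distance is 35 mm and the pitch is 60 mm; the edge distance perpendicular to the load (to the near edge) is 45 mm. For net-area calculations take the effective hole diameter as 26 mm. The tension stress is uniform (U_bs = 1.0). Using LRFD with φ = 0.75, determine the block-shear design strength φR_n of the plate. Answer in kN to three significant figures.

Shear plane L_v = 35 + 1·60 = 95 mm; A_gv = 95 × 5 = 475 mm².
A_nv = (95 − 1.5·26) × 5 = 280 mm².
A_nt = (45 − 0.5·26) × 5 = 160 mm².
0.6 F_u A_nv = 67.2 kN; 0.6 F_y A_gv = 71.25 kN → shear rupture governs the shear term.
R_n = 67.2 + 1.0 × 400 × 160 / 1000 = 131.2 kN.
Design strength φR_n = 0.75 × 131.2 = 98.4 kN.

98.4 kN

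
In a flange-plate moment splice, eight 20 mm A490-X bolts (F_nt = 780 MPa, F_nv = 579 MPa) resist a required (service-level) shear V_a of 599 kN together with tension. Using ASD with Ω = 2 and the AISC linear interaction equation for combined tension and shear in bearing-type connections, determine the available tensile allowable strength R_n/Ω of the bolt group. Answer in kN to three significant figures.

467 kN

A_b = π·20²/4 = 314.2 mm²; f_rv = 599 × 1000 / (8 × 314.2) = 238.3 MPa.
F'_nt = 1.3 F_nt − (Ω F_nt / F_nv) f_rv = 1.3·780 − (2·780/579)·238.3 = 371.9 MPa, capped at F_nt → F'_nt = 371.9 MPa.
R_n = F'_nt · A_b · n = 371.9 × 314.2 × 8 / 1000 = 934.6 kN.
Allowable strength R_n/Ω = 934.6 / 2 = 467 kN.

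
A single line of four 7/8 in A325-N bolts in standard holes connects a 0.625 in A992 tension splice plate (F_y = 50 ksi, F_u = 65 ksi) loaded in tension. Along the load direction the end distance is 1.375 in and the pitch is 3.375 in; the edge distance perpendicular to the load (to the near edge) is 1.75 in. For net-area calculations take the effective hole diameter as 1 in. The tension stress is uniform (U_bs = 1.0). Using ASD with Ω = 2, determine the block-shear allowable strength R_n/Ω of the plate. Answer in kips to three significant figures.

Shear plane L_v = 1.375 + 3·3.375 = 11.5 in; A_gv = 11.5 × 0.625 = 7.188 in².
A_nv = (11.5 − 3.5·1) × 0.625 = 5 in².
A_nt = (1.75 − 0.5·1) × 0.625 = 0.7812 in².
0.6 F_u A_nv = 195 kips; 0.6 F_y A_gv = 215.6 kips → shear rupture governs the shear term.
R_n = 195 + 1.0 × 65 × 0.7812 = 245.8 kips.
Allowable strength R_n/Ω = 245.8 / 2 = 123 kips.

123 kips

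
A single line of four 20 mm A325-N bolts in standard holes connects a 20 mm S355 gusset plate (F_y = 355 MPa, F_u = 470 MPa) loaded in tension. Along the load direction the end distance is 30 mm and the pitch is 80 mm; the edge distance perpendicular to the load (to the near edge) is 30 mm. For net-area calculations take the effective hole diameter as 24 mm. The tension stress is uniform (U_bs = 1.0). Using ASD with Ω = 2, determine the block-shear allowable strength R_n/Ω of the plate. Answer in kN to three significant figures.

Shear plane L_v = 30 + 3·80 = 270 mm; A_gv = 270 × 20 = 5400 mm².
A_nv = (270 − 3.5·24) × 20 = 3720 mm².
A_nt = (30 − 0.5·24) × 20 = 360 mm².
0.6 F_u A_nv = 1049 kN; 0.6 F_y A_gv = 1150 kN → shear rupture governs the shear term.
R_n = 1049 + 1.0 × 470 × 360 / 1000 = 1218 kN.
Allowable strength R_n/Ω = 1218 / 2 = 609 kN.

609 kN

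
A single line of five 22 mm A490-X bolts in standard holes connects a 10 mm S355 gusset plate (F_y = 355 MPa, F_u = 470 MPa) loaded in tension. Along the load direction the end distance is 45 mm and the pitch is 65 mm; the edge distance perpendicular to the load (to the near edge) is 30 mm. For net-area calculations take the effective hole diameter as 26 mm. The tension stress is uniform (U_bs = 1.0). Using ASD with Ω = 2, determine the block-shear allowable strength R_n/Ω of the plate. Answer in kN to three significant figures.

305 kN

Shear plane L_v = 45 + 4·65 = 305 mm; A_gv = 305 × 10 = 3050 mm².
A_nv = (305 − 4.5·26) × 10 = 1880 mm².
A_nt = (30 − 0.5·26) × 10 = 170 mm².
0.6 F_u A_nv = 530.2 kN; 0.6 F_y A_gv = 649.6 kN → shear rupture governs the shear term.
R_n = 530.2 + 1.0 × 470 × 170 / 1000 = 610.1 kN.
Allowable strength R_n/Ω = 610.1 / 2 = 305 kN.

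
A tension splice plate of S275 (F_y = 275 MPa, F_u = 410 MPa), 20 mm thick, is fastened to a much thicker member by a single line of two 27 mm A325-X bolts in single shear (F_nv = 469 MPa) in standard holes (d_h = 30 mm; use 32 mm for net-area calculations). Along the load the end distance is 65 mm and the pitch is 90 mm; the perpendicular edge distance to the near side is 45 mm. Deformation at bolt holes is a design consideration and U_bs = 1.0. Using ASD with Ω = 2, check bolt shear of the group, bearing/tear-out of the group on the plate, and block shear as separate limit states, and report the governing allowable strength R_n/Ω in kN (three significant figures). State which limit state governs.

269 kN (bolt shear governs)

Bolt shear: A_b = π·27²/4 = 572.6 mm²; R_n = 469 × 572.6 × 2 × 1 / 1000 = 537.1 kN → 537.1 / 2 = 269 kN.
Bearing: edge l_c = 50, r_n = 492 kN; interior l_c = 60, r_n = 531.4 kN; R_n = 492 + 1·531.4 = 1023 kN → 512 kN.
Block shear: A_gv = 3100, A_nv = 2140, A_nt = 580 mm²; R_n = min(0.6F_uA_nv, 0.6F_yA_gv) + U_bs·F_u·A_nt = 749.3 kN → 375 kN.
Bolt shear governs: 269 kN.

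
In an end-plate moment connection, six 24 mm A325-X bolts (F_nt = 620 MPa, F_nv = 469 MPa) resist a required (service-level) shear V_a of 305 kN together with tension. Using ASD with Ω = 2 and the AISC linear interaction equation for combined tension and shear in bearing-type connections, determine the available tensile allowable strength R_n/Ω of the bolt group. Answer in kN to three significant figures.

691 kN

A_b = π·24²/4 = 452.4 mm²; f_rv = 305 × 1000 / (6 × 452.4) = 112.4 MPa.
F'_nt = 1.3 F_nt − (Ω F_nt / F_nv) f_rv = 1.3·620 − (2·620/469)·112.4 = 508.9 MPa, capped at F_nt → F'_nt = 508.9 MPa.
R_n = F'_nt · A_b · n = 508.9 × 452.4 × 6 / 1000 = 1381 kN.
Allowable strength R_n/Ω = 1381 / 2 = 691 kN.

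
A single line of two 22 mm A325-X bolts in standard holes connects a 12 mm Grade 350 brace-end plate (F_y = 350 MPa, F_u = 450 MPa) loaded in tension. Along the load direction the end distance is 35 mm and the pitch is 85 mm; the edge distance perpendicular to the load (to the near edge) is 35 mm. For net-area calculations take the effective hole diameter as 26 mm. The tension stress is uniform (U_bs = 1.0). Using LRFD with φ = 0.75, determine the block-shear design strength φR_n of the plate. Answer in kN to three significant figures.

286 kN

Shear plane L_v = 35 + 1·85 = 120 mm; A_gv = 120 × 12 = 1440 mm².
A_nv = (120 − 1.5·26) × 12 = 972 mm².
A_nt = (35 − 0.5·26) × 12 = 264 mm².
0.6 F_u A_nv = 262.4 kN; 0.6 F_y A_gv = 302.4 kN → shear rupture governs the shear term.
R_n = 262.4 + 1.0 × 450 × 264 / 1000 = 381.2 kN.
Design strength φR_n = 0.75 × 381.2 = 286 kN.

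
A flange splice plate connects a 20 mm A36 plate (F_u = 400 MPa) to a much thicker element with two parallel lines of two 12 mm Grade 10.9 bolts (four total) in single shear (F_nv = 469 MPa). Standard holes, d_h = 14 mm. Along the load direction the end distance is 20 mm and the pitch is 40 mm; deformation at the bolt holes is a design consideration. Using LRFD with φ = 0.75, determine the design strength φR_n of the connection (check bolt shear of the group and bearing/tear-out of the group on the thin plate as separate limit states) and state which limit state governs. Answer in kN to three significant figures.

159 kN (bolt shear governs)

Bolt shear: A_b = π·12²/4 = 113.1 mm²; R_n = 469 × 113.1 × 4 × 1 / 1000 = 212.2 kN → 0.75 × 212.2 = 159 kN.
Bearing (1.2 l_c t F_u ≤ 2.4 d t F_u): upper limit = 2.4·12·20·400 / 1000 = 230.4 kN.
  Edge l_c = 20 − 14/2 = 13 → r_n = 124.8 kN; interior l_c = 40 − 14 = 26 → r_n = 230.4 kN.
  R_n,bearing = 2·124.8 + 2·230.4 = 710.4 kN → 0.75 × 710.4 = 533 kN.
Bolt shear governs: 159 kN.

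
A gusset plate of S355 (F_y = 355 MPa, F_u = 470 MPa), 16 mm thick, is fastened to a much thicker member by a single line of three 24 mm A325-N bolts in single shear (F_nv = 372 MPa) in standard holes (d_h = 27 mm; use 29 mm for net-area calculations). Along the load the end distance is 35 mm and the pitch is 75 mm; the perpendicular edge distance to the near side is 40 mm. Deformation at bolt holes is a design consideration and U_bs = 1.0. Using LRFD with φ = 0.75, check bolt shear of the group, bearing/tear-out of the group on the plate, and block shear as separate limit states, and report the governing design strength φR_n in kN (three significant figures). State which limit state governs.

379 kN (bolt shear governs)

Bolt shear: A_b = π·24²/4 = 452.4 mm²; R_n = 372 × 452.4 × 3 × 1 / 1000 = 504.9 kN → 0.75 × 504.9 = 379 kN.
Bearing: edge l_c = 21.5, r_n = 194 kN; interior l_c = 48, r_n = 433.2 kN; R_n = 194 + 2·433.2 = 1060 kN → 795 kN.
Block shear: A_gv = 2960, A_nv = 1800, A_nt = 408 mm²; R_n = min(0.6F_uA_nv, 0.6F_yA_gv) + U_bs·F_u·A_nt = 699.4 kN → 525 kN.
Bolt shear governs: 379 kN.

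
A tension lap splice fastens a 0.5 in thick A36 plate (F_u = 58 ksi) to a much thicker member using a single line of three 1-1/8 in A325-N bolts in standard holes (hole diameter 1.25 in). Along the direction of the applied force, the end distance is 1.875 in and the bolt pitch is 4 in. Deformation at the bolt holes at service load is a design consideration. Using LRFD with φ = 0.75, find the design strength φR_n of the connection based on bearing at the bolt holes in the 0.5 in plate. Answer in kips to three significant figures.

150 kips

Per bolt r_n = 1.2 l_c t F_u ≤ 2.4 d t F_u; upper limit = 2.4 × 1.125 × 0.5 × 58 = 78.3 kips.
Edge bolt: l_c = 1.875 − 1.25/2 = 1.25 in → 1.2 × 1.25 × 0.5 × 58 = 43.5 → r_n = 43.5 kips.
Interior bolts: l_c = 4 − 1.25 = 2.75 in → 1.2 × 2.75 × 0.5 × 58 = 95.7 → r_n = 78.3 kips.
R_n = 1 × 43.5 + 2 × 78.3 = 200.1 kips.
Design strength φR_n = 0.75 × 200.1 = 150 kips.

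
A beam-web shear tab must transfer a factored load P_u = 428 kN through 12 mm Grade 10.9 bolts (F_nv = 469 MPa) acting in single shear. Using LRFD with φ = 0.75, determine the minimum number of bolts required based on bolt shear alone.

A_b = π·12²/4 = 113.1 mm².
Per-bolt design strength φR_n = 0.75 × 469 × 113.1 × 1 / 1000 = 39.78 kN.
n ≥ 428 / 39.78 = 10.76 → use 11 bolts.

11 bolts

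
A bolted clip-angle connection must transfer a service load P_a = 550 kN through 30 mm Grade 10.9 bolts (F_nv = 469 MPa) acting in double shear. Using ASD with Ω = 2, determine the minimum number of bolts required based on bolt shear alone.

A_b = π·30²/4 = 706.9 mm².
Per-bolt allowable strength R_n/Ω = 469 × 706.9 × 2 / 1000 / 2 = 331.5 kN.
n ≥ 550 / 331.5 = 1.659 → use 2 bolts.

2 bolts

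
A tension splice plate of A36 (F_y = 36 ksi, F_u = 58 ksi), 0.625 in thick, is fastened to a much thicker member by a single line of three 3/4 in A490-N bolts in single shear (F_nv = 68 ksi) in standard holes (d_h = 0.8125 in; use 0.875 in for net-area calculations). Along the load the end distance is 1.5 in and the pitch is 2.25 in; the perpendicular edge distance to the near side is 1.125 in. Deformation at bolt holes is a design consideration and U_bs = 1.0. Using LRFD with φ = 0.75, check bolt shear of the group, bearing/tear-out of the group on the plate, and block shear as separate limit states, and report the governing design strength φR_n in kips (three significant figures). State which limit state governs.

Bolt shear: A_b = π·0.75²/4 = 0.4418 in²; R_n = 68 × 0.4418 × 3 × 1 = 90.12 kips → 0.75 × 90.12 = 67.6 kips.
Bearing: edge l_c = 1.094, r_n = 47.58 kips; interior l_c = 1.438, r_n = 62.53 kips; R_n = 47.58 + 2·62.53 = 172.6 kips → 129 kips.
Block shear: A_gv = 3.75, A_nv = 2.383, A_nt = 0.4297 in²; R_n = min(0.6F_uA_nv, 0.6F_yA_gv) + U_bs·F_u·A_nt = 105.9 kips → 79.4 kips.
Bolt shear governs: 67.6 kips.

67.6 kips (bolt shear governs)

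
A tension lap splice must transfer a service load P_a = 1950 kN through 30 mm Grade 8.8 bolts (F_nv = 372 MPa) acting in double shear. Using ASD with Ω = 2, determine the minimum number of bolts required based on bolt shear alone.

A_b = π·30²/4 = 706.9 mm².
Per-bolt allowable strength R_n/Ω = 372 × 706.9 × 2 / 1000 / 2 = 263 kN.
n ≥ 1950 / 263 = 7.416 → use 8 bolts.

8 bolts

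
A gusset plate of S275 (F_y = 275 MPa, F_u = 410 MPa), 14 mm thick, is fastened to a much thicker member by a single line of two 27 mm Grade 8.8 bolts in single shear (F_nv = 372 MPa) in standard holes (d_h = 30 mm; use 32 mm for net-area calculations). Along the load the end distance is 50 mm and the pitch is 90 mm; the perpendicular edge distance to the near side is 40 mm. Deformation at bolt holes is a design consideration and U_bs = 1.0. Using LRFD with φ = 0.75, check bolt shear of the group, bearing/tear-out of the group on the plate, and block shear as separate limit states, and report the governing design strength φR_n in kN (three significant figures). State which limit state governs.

Bolt shear: A_b = π·27²/4 = 572.6 mm²; R_n = 372 × 572.6 × 2 × 1 / 1000 = 426 kN → 0.75 × 426 = 319 kN.
Bearing: edge l_c = 35, r_n = 241.1 kN; interior l_c = 60, r_n = 372 kN; R_n = 241.1 + 1·372 = 613 kN → 460 kN.
Block shear: A_gv = 1960, A_nv = 1288, A_nt = 336 mm²; R_n = min(0.6F_uA_nv, 0.6F_yA_gv) + U_bs·F_u·A_nt = 454.6 kN → 341 kN.
Bolt shear governs: 319 kN.

319 kN (bolt shear governs)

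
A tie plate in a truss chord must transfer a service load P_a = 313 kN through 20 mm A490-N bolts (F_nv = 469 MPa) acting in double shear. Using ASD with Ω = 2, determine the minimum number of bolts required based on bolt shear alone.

3 bolts

A_b = π·20²/4 = 314.2 mm².
Per-bolt allowable strength R_n/Ω = 469 × 314.2 × 2 / 1000 / 2 = 147.3 kN.
n ≥ 313 / 147.3 = 2.124 → use 3 bolts.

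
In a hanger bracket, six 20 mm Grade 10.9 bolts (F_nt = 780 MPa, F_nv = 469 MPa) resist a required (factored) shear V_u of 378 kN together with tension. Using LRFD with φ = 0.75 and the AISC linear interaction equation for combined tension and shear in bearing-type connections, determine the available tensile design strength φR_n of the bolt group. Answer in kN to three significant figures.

805 kN

A_b = π·20²/4 = 314.2 mm²; f_rv = 378 × 1000 / (6 × 314.2) = 200.5 MPa.
F'_nt = 1.3 F_nt − (F_nt / φF_nv) f_rv = 1.3·780 − (780/(0.75·469))·200.5 = 569.3 MPa, capped at F_nt → F'_nt = 569.3 MPa.
R_n = F'_nt · A_b · n = 569.3 × 314.2 × 6 / 1000 = 1073 kN.
Design strength φR_n = 0.75 × 1073 = 805 kN.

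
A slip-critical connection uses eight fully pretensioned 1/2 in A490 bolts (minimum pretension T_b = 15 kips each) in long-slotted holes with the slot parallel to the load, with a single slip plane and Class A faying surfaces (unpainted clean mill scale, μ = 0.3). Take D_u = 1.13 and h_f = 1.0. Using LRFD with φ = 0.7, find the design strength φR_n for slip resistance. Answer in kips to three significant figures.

28.5 kips

R_n = μ · D_u · h_f · T_b · n_s · n_b = 0.3 × 1.13 × 1.0 × 15 × 1 × 8 = 40.68 kips.
Design strength φR_n = 0.7 × 40.68 = 28.5 kips.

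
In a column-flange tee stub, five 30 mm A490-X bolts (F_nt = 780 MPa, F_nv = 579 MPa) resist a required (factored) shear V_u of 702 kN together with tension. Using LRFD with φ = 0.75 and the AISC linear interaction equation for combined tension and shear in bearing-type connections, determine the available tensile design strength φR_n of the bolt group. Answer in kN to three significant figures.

1740 kN

A_b = π·30²/4 = 706.9 mm²; f_rv = 702 × 1000 / (5 × 706.9) = 198.6 MPa.
F'_nt = 1.3 F_nt − (F_nt / φF_nv) f_rv = 1.3·780 − (780/(0.75·579))·198.6 = 657.2 MPa, capped at F_nt → F'_nt = 657.2 MPa.
R_n = F'_nt · A_b · n = 657.2 × 706.9 × 5 / 1000 = 2323 kN.
Design strength φR_n = 0.75 × 2323 = 1740 kN.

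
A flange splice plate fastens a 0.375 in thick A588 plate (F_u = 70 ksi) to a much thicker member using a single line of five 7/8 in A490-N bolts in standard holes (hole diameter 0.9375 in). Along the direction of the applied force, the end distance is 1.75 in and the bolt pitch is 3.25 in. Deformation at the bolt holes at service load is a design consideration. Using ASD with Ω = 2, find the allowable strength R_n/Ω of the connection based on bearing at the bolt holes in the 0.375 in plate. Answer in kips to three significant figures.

Per bolt r_n = 1.2 l_c t F_u ≤ 2.4 d t F_u; upper limit = 2.4 × 0.875 × 0.375 × 70 = 55.13 kips.
Edge bolt: l_c = 1.75 − 0.9375/2 = 1.281 in → 1.2 × 1.281 × 0.375 × 70 = 40.36 → r_n = 40.36 kips.
Interior bolts: l_c = 3.25 − 0.9375 = 2.312 in → 1.2 × 2.312 × 0.375 × 70 = 72.84 → r_n = 55.13 kips.
R_n = 1 × 40.36 + 4 × 55.13 = 260.9 kips.
Allowable strength R_n/Ω = 260.9 / 2 = 130 kips.

130 kips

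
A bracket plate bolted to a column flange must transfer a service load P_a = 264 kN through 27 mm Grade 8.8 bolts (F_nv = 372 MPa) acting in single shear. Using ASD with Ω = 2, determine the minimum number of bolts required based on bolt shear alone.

3 bolts

A_b = π·27²/4 = 572.6 mm².
Per-bolt allowable strength R_n/Ω = 372 × 572.6 × 1 / 1000 / 2 = 106.5 kN.
n ≥ 264 / 106.5 = 2.479 → use 3 bolts.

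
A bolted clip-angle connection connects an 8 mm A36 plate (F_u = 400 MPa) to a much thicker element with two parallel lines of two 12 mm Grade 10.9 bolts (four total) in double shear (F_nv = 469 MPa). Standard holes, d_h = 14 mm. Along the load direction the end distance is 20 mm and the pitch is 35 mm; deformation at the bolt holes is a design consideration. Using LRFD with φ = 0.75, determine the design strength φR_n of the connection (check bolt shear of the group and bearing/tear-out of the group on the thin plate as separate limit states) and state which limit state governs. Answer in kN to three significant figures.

Bolt shear: A_b = π·12²/4 = 113.1 mm²; R_n = 469 × 113.1 × 4 × 2 / 1000 = 424.3 kN → 0.75 × 424.3 = 318 kN.
Bearing (1.2 l_c t F_u ≤ 2.4 d t F_u): upper limit = 2.4·12·8·400 / 1000 = 92.16 kN.
  Edge l_c = 20 − 14/2 = 13 → r_n = 49.92 kN; interior l_c = 35 − 14 = 21 → r_n = 80.64 kN.
  R_n,bearing = 2·49.92 + 2·80.64 = 261.1 kN → 0.75 × 261.1 = 196 kN.
Bearing governs: 196 kN.

196 kN (bearing governs)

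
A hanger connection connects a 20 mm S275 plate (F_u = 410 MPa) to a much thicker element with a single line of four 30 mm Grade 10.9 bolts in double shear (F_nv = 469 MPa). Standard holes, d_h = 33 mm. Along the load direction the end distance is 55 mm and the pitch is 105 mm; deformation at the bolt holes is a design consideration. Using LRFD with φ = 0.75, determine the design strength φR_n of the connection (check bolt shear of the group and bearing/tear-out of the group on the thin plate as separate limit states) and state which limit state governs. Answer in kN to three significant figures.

Bolt shear: A_b = π·30²/4 = 706.9 mm²; R_n = 469 × 706.9 × 4 × 2 / 1000 = 2652 kN → 0.75 × 2652 = 1990 kN.
Bearing (1.2 l_c t F_u ≤ 2.4 d t F_u): upper limit = 2.4·30·20·410 / 1000 = 590.4 kN.
  Edge l_c = 55 − 33/2 = 38.5 → r_n = 378.8 kN; interior l_c = 105 − 33 = 72 → r_n = 590.4 kN.
  R_n,bearing = 1·378.8 + 3·590.4 = 2150 kN → 0.75 × 2150 = 1610 kN.
Bearing governs: 1610 kN.

1610 kN (bearing governs)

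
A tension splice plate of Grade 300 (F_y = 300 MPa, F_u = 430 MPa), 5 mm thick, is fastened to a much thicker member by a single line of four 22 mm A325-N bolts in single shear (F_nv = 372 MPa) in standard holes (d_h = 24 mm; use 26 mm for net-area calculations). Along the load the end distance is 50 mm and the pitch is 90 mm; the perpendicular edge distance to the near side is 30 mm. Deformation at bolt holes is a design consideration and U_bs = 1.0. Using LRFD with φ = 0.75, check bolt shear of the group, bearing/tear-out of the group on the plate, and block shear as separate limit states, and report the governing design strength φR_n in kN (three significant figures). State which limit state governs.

243 kN (block shear governs)

Bolt shear: A_b = π·22²/4 = 380.1 mm²; R_n = 372 × 380.1 × 4 × 1 / 1000 = 565.6 kN → 0.75 × 565.6 = 424 kN.
Bearing: edge l_c = 38, r_n = 98.04 kN; interior l_c = 66, r_n = 113.5 kN; R_n = 98.04 + 3·113.5 = 438.6 kN → 329 kN.
Block shear: A_gv = 1600, A_nv = 1145, A_nt = 85 mm²; R_n = min(0.6F_uA_nv, 0.6F_yA_gv) + U_bs·F_u·A_nt = 324.6 kN → 243 kN.
Block shear governs: 243 kN.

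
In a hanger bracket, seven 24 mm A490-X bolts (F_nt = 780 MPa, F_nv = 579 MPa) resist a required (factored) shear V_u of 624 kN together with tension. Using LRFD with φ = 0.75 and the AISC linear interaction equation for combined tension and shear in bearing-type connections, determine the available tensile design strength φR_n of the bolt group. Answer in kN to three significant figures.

1570 kN

A_b = π·24²/4 = 452.4 mm²; f_rv = 624 × 1000 / (7 × 452.4) = 197 MPa.
F'_nt = 1.3 F_nt − (F_nt / φF_nv) f_rv = 1.3·780 − (780/(0.75·579))·197 = 660.1 MPa, capped at F_nt → F'_nt = 660.1 MPa.
R_n = F'_nt · A_b · n = 660.1 × 452.4 × 7 / 1000 = 2090 kN.
Design strength φR_n = 0.75 × 2090 = 1570 kN.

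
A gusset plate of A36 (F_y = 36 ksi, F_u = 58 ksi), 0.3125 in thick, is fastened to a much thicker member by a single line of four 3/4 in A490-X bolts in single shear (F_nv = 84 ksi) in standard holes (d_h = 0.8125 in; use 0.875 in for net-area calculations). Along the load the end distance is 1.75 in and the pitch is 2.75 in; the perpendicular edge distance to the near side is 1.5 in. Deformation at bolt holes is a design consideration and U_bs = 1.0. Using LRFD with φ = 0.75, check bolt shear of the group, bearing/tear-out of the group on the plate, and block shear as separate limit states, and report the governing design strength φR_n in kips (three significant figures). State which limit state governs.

65.1 kips (block shear governs)

Bolt shear: A_b = π·0.75²/4 = 0.4418 in²; R_n = 84 × 0.4418 × 4 × 1 = 148.4 kips → 0.75 × 148.4 = 111 kips.
Bearing: edge l_c = 1.344, r_n = 29.23 kips; interior l_c = 1.938, r_n = 32.62 kips; R_n = 29.23 + 3·32.62 = 127.1 kips → 95.3 kips.
Block shear: A_gv = 3.125, A_nv = 2.168, A_nt = 0.332 in²; R_n = min(0.6F_uA_nv, 0.6F_yA_gv) + U_bs·F_u·A_nt = 86.76 kips → 65.1 kips.
Block shear governs: 65.1 kips.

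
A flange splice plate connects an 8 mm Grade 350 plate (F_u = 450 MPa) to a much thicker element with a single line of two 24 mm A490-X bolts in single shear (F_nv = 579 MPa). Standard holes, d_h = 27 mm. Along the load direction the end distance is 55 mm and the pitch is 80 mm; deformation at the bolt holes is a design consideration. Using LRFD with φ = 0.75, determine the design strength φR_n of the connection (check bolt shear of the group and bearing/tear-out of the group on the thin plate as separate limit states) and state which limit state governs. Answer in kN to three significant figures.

Bolt shear: A_b = π·24²/4 = 452.4 mm²; R_n = 579 × 452.4 × 2 × 1 / 1000 = 523.9 kN → 0.75 × 523.9 = 393 kN.
Bearing (1.2 l_c t F_u ≤ 2.4 d t F_u): upper limit = 2.4·24·8·450 / 1000 = 207.4 kN.
  Edge l_c = 55 − 27/2 = 41.5 → r_n = 179.3 kN; interior l_c = 80 − 27 = 53 → r_n = 207.4 kN.
  R_n,bearing = 1·179.3 + 1·207.4 = 386.6 kN → 0.75 × 386.6 = 290 kN.
Bearing governs: 290 kN.

290 kN (bearing governs)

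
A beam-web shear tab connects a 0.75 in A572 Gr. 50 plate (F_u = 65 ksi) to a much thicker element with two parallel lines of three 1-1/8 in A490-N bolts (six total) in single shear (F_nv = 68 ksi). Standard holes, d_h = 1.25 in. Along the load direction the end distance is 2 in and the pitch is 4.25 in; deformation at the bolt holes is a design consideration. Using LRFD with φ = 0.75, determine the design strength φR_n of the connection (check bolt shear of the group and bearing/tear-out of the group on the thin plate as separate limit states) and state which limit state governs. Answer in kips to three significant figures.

304 kips (bolt shear governs)

Bolt shear: A_b = π·1.125²/4 = 0.994 in²; R_n = 68 × 0.994 × 6 × 1 = 405.6 kips → 0.75 × 405.6 = 304 kips.
Bearing (1.2 l_c t F_u ≤ 2.4 d t F_u): upper limit = 2.4·1.125·0.75·65 = 131.6 kips.
  Edge l_c = 2 − 1.25/2 = 1.375 → r_n = 80.44 kips; interior l_c = 4.25 − 1.25 = 3 → r_n = 131.6 kips.
  R_n,bearing = 2·80.44 + 4·131.6 = 687.4 kips → 0.75 × 687.4 = 516 kips.
Bolt shear governs: 304 kips.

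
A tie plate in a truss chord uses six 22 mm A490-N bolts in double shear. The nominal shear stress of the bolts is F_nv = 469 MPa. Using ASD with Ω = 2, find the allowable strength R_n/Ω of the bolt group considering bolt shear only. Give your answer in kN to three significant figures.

A_b = π × 22² / 4 = 380.1 mm².
R_n = F_nv · A_b · n · n_s = 469 × 380.1 × 6 × 2 / 1000 = 2139 kN.
Allowable strength R_n/Ω = 2139 / 2 = 1070 kN.

1070 kN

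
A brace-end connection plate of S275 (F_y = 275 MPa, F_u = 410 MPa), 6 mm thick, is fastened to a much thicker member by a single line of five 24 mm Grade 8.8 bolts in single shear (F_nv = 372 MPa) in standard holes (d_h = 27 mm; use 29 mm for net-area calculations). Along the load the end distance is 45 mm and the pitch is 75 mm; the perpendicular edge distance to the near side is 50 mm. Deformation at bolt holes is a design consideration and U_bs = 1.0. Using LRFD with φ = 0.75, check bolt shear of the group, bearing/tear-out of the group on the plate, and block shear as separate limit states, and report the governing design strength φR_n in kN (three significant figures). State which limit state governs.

Bolt shear: A_b = π·24²/4 = 452.4 mm²; R_n = 372 × 452.4 × 5 × 1 / 1000 = 841.4 kN → 0.75 × 841.4 = 631 kN.
Bearing: edge l_c = 31.5, r_n = 92.99 kN; interior l_c = 48, r_n = 141.7 kN; R_n = 92.99 + 4·141.7 = 659.8 kN → 495 kN.
Block shear: A_gv = 2070, A_nv = 1287, A_nt = 213 mm²; R_n = min(0.6F_uA_nv, 0.6F_yA_gv) + U_bs·F_u·A_nt = 403.9 kN → 303 kN.
Block shear governs: 303 kN.

303 kN (block shear governs)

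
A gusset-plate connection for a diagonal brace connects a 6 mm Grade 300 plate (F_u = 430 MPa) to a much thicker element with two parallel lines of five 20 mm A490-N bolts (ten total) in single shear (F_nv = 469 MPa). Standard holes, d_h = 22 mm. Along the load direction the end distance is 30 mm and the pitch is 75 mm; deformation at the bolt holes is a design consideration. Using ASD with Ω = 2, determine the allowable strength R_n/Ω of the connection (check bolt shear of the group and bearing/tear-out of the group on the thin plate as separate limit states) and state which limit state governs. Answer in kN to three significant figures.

554 kN (bearing governs)

Bolt shear: A_b = π·20²/4 = 314.2 mm²; R_n = 469 × 314.2 × 10 × 1 / 1000 = 1473 kN → 1473 / 2 = 737 kN.
Bearing (1.2 l_c t F_u ≤ 2.4 d t F_u): upper limit = 2.4·20·6·430 / 1000 = 123.8 kN.
  Edge l_c = 30 − 22/2 = 19 → r_n = 58.82 kN; interior l_c = 75 − 22 = 53 → r_n = 123.8 kN.
  R_n,bearing = 2·58.82 + 8·123.8 = 1108 kN → 1108 / 2 = 554 kN.
Bearing governs: 554 kN.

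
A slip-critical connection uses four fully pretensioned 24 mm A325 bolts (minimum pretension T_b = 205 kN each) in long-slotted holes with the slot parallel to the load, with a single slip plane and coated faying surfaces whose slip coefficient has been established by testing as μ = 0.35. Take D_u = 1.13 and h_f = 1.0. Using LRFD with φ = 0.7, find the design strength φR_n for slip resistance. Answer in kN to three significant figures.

227 kN

R_n = μ · D_u · h_f · T_b · n_s · n_b = 0.35 × 1.13 × 1.0 × 205 × 1 × 4 = 324.3 kN.
Design strength φR_n = 0.7 × 324.3 = 227 kN.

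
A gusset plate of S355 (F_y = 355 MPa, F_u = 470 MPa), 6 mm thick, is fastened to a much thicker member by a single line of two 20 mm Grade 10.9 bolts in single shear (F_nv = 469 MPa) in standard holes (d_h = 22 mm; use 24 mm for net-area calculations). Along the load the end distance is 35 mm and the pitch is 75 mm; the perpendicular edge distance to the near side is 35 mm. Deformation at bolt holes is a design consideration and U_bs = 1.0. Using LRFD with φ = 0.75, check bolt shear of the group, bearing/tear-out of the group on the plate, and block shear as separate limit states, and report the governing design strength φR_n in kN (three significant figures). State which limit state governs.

Bolt shear: A_b = π·20²/4 = 314.2 mm²; R_n = 469 × 314.2 × 2 × 1 / 1000 = 294.7 kN → 0.75 × 294.7 = 221 kN.
Bearing: edge l_c = 24, r_n = 81.22 kN; interior l_c = 53, r_n = 135.4 kN; R_n = 81.22 + 1·135.4 = 216.6 kN → 162 kN.
Block shear: A_gv = 660, A_nv = 444, A_nt = 138 mm²; R_n = min(0.6F_uA_nv, 0.6F_yA_gv) + U_bs·F_u·A_nt = 190.1 kN → 143 kN.
Block shear governs: 143 kN.

143 kN (block shear governs)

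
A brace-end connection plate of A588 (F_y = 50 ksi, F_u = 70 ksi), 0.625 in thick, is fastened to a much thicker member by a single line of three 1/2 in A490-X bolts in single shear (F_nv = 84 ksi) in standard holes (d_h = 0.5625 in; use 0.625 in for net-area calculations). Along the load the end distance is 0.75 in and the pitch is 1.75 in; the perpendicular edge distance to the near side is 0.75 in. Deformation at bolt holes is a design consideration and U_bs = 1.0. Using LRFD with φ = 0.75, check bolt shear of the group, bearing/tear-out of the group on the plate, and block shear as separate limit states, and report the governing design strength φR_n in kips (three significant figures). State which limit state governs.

Bolt shear: A_b = π·0.5²/4 = 0.1963 in²; R_n = 84 × 0.1963 × 3 × 1 = 49.48 kips → 0.75 × 49.48 = 37.1 kips.
Bearing: edge l_c = 0.4688, r_n = 24.61 kips; interior l_c = 1.188, r_n = 52.5 kips; R_n = 24.61 + 2·52.5 = 129.6 kips → 97.2 kips.
Block shear: A_gv = 2.656, A_nv = 1.68, A_nt = 0.2734 in²; R_n = min(0.6F_uA_nv, 0.6F_yA_gv) + U_bs·F_u·A_nt = 89.69 kips → 67.3 kips.
Bolt shear governs: 37.1 kips.

37.1 kips (bolt shear governs)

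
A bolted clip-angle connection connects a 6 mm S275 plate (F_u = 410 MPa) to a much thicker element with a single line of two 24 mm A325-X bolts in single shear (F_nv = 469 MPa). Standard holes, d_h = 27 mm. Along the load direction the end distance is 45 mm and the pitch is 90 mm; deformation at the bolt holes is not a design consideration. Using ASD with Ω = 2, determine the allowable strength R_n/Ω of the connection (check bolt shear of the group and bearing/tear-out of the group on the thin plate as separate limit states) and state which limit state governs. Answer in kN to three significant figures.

Bolt shear: A_b = π·24²/4 = 452.4 mm²; R_n = 469 × 452.4 × 2 × 1 / 1000 = 424.3 kN → 424.3 / 2 = 212 kN.
Bearing (1.5 l_c t F_u ≤ 3.0 d t F_u): upper limit = 3.0·24·6·410 / 1000 = 177.1 kN.
  Edge l_c = 45 − 27/2 = 31.5 → r_n = 116.2 kN; interior l_c = 90 − 27 = 63 → r_n = 177.1 kN.
  R_n,bearing = 1·116.2 + 1·177.1 = 293.4 kN → 293.4 / 2 = 147 kN.
Bearing governs: 147 kN.

147 kN (bearing governs)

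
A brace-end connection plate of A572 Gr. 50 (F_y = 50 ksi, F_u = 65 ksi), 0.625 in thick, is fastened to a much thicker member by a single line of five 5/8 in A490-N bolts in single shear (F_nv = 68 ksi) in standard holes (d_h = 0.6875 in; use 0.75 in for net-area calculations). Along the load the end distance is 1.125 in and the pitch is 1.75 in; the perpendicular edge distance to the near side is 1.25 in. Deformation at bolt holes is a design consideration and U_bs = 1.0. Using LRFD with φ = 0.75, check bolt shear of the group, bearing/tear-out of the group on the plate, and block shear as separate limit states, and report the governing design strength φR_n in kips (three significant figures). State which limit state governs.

Bolt shear: A_b = π·0.625²/4 = 0.3068 in²; R_n = 68 × 0.3068 × 5 × 1 = 104.3 kips → 0.75 × 104.3 = 78.2 kips.
Bearing: edge l_c = 0.7812, r_n = 38.09 kips; interior l_c = 1.062, r_n = 51.8 kips; R_n = 38.09 + 4·51.8 = 245.3 kips → 184 kips.
Block shear: A_gv = 5.078, A_nv = 2.969, A_nt = 0.5469 in²; R_n = min(0.6F_uA_nv, 0.6F_yA_gv) + U_bs·F_u·A_nt = 151.3 kips → 113 kips.
Bolt shear governs: 78.2 kips.

78.2 kips (bolt shear governs)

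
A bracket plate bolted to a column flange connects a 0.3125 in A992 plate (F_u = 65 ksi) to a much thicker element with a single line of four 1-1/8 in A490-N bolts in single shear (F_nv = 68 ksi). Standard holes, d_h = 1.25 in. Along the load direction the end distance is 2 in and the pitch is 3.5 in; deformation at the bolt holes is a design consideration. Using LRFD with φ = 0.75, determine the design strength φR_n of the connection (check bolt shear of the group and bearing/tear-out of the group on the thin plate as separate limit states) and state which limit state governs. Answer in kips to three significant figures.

Bolt shear: A_b = π·1.125²/4 = 0.994 in²; R_n = 68 × 0.994 × 4 × 1 = 270.4 kips → 0.75 × 270.4 = 203 kips.
Bearing (1.2 l_c t F_u ≤ 2.4 d t F_u): upper limit = 2.4·1.125·0.3125·65 = 54.84 kips.
  Edge l_c = 2 − 1.25/2 = 1.375 → r_n = 33.52 kips; interior l_c = 3.5 − 1.25 = 2.25 → r_n = 54.84 kips.
  R_n,bearing = 1·33.52 + 3·54.84 = 198 kips → 0.75 × 198 = 149 kips.
Bearing governs: 149 kips.

149 kips (bearing governs)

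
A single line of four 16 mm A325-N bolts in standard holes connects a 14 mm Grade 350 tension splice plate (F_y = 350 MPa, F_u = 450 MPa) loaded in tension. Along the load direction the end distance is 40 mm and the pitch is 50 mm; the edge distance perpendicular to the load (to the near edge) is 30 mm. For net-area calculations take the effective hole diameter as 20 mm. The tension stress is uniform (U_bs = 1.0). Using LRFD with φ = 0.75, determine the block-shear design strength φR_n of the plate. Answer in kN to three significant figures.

Shear plane L_v = 40 + 3·50 = 190 mm; A_gv = 190 × 14 = 2660 mm².
A_nv = (190 − 3.5·20) × 14 = 1680 mm².
A_nt = (30 − 0.5·20) × 14 = 280 mm².
0.6 F_u A_nv = 453.6 kN; 0.6 F_y A_gv = 558.6 kN → shear rupture governs the shear term.
R_n = 453.6 + 1.0 × 450 × 280 / 1000 = 579.6 kN.
Design strength φR_n = 0.75 × 579.6 = 435 kN.

435 kN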